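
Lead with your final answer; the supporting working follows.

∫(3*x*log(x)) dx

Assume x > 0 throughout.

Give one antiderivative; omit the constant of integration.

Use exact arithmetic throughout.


The answer is 3*x**2*log(x)/2 - 3*x**2/4.
Step 1. Integrate ∫(3*x*log(x)) dx by parts with u = log(x), dv = (3*x) dx, so v = 3*x**2/2 [assuming x > 0]: now 3*x**2*log(x)/2 + ∫(-3*x/2) dx.
Step 2. Evaluate the standard form: now 3*x**2*log(x)/2 - 3*x**2/4.
Answer: 3*x**2*log(x)/2 - 3*x**2/4.


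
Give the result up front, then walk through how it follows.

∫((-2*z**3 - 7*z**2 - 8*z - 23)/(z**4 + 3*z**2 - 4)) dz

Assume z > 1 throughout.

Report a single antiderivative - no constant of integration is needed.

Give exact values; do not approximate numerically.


The answer is -4*log(z - 1) + 2*log(z + 1) - atan(z/2)/2.
Step 1. Decompose ∫((-2*z**3 - 7*z**2 - 8*z - 23)/(z**4 + 3*z**2 - 4)) dz by partial fractions, (-2*z**3 - 7*z**2 - 8*z - 23)/(z**4 + 3*z**2 - 4) = -1/(z**2 + 4) + 2/(z + 1) - 4/(z - 1): now ∫(-4/(z - 1)) dz + ∫(2/(z + 1)) dz + ∫(-1/(z**2 + 4)) dz.
Step 2. Evaluate the standard form [assuming z > -1]: now 2*log(z + 1) + ∫(-4/(z - 1)) dz + ∫(-1/(z**2 + 4)) dz.
Step 3. Evaluate the standard form [assuming z > 1]: now -4*log(z - 1) + 2*log(z + 1) + ∫(-1/(z**2 + 4)) dz.
Step 4. Evaluate the standard form: now -4*log(z - 1) + 2*log(z + 1) - atan(z/2)/2.
Answer: -4*log(z - 1) + 2*log(z + 1) - atan(z/2)/2.


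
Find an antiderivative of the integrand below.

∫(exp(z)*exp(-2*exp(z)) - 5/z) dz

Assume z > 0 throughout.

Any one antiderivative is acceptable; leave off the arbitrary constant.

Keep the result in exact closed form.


Answer: -5*log(z) - exp(-2*exp(z))/2.


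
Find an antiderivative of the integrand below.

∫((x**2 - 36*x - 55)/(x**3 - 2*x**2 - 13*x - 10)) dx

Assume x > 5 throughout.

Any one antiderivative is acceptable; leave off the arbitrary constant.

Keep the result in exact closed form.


Answer: -5*log(x - 5) + 3*log(x + 1) + 3*log(x + 2).


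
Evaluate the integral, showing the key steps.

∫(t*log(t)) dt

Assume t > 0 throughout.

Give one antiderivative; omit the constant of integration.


Step 1. Integrate ∫(t*log(t)) dt by parts with u = log(t), dv = (t) dt, so v = t**2/2 [assuming t > 0]: now t**2*log(t)/2 + ∫(-t/2) dt.
Step 2. Evaluate the standard form: now t**2*log(t)/2 - t**2/4.
Answer: t**2*log(t)/2 - t**2/4.


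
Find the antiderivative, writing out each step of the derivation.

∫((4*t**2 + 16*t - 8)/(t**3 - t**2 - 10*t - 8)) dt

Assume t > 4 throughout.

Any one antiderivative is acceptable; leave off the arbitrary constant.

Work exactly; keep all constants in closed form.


Step 1. Decompose ∫((4*t**2 + 16*t - 8)/(t**3 - t**2 - 10*t - 8)) dt by partial fractions, (4*t**2 + 16*t - 8)/(t**3 - t**2 - 10*t - 8) = -4/(t + 2) + 4/(t + 1) + 4/(t - 4): now ∫(4/(t - 4)) dt + ∫(4/(t + 1)) dt + ∫(-4/(t + 2)) dt.
Step 2. Evaluate the standard form [assuming t > -1]: now 4*log(t + 1) + ∫(4/(t - 4)) dt + ∫(-4/(t + 2)) dt.
Step 3. Evaluate the standard form [assuming t > 4]: now 4*log(t - 4) + 4*log(t + 1) + ∫(-4/(t + 2)) dt.
Step 4. Evaluate the standard form [assuming t > -2]: now 4*log(t - 4) + 4*log(t + 1) - 4*log(t + 2).
Answer: 4*log(t - 4) + 4*log(t + 1) - 4*log(t + 2).


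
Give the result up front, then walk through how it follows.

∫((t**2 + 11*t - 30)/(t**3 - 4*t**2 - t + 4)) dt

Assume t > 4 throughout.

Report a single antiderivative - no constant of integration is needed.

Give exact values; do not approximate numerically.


The answer is 2*log(t - 4) + 3*log(t - 1) - 4*log(t + 1).
Step 1. Decompose ∫((t**2 + 11*t - 30)/(t**3 - 4*t**2 - t + 4)) dt by partial fractions, (t**2 + 11*t - 30)/(t**3 - 4*t**2 - t + 4) = -4/(t + 1) + 3/(t - 1) + 2/(t - 4): now ∫(2/(t - 4)) dt + ∫(3/(t - 1)) dt + ∫(-4/(t + 1)) dt.
Step 2. Evaluate the standard form [assuming t > 4]: now 2*log(t - 4) + ∫(3/(t - 1)) dt + ∫(-4/(t + 1)) dt.
Step 3. Evaluate the standard form [assuming t > 1]: now 2*log(t - 4) + 3*log(t - 1) + ∫(-4/(t + 1)) dt.
Step 4. Evaluate the standard form [assuming t > -1]: now 2*log(t - 4) + 3*log(t - 1) - 4*log(t + 1).
Answer: 2*log(t - 4) + 3*log(t - 1) - 4*log(t + 1).


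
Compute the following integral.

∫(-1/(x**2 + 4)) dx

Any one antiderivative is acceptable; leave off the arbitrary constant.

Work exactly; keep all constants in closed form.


Answer: -atan(x/2)/2.


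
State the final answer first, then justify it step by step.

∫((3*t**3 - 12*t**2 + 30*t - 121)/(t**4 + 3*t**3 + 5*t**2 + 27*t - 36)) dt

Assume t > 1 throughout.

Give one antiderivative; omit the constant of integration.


The answer is -2*log(t - 1) + 5*log(t + 4) + atan(t/3)/3.
Step 1. Decompose ∫((3*t**3 - 12*t**2 + 30*t - 121)/(t**4 + 3*t**3 + 5*t**2 + 27*t - 36)) dt by partial fractions, (3*t**3 - 12*t**2 + 30*t - 121)/(t**4 + 3*t**3 + 5*t**2 + 27*t - 36) = 1/(t**2 + 9) + 5/(t + 4) - 2/(t - 1): now ∫(-2/(t - 1)) dt + ∫(5/(t + 4)) dt + ∫(1/(t**2 + 9)) dt.
Step 2. Evaluate the standard form [assuming t > 1]: now -2*log(t - 1) + ∫(5/(t + 4)) dt + ∫(1/(t**2 + 9)) dt.
Step 3. Evaluate the standard form [assuming t > -4]: now -2*log(t - 1) + 5*log(t + 4) + ∫(1/(t**2 + 9)) dt.
Step 4. Evaluate the standard form: now -2*log(t - 1) + 5*log(t + 4) + atan(t/3)/3.
Answer: -2*log(t - 1) + 5*log(t + 4) + atan(t/3)/3.


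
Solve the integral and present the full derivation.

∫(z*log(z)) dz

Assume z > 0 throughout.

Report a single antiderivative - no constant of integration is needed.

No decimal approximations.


Step 1. Integrate ∫(z*log(z)) dz by parts with u = log(z), dv = (z) dz, so v = z**2/2 [assuming z > 0]: now z**2*log(z)/2 + ∫(-z/2) dz.
Step 2. Evaluate the standard form: now z**2*log(z)/2 - z**2/4.
Answer: z**2*log(z)/2 - z**2/4.


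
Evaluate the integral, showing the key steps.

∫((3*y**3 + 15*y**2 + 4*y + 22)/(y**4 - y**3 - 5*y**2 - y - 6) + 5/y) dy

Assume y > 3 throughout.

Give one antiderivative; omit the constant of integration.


Step 1. Rewrite: now ∫(5/y) dy + ∫((3*y**3 + 15*y**2 + 4*y + 22)/(y**4 - y**3 - 5*y**2 - y - 6)) dy.
Step 2. Decompose ∫((3*y**3 + 15*y**2 + 4*y + 22)/(y**4 - y**3 - 5*y**2 - y - 6)) dy by partial fractions, (3*y**3 + 15*y**2 + 4*y + 22)/(y**4 - y**3 - 5*y**2 - y - 6) = -1/(y**2 + 1) - 2/(y + 2) + 5/(y - 3): now ∫(5/y) dy + ∫(5/(y - 3)) dy + ∫(-2/(y + 2)) dy + ∫(-1/(y**2 + 1)) dy.
Step 3. Evaluate the standard form [assuming y > 3]: now 5*log(y - 3) + ∫(5/y) dy + ∫(-2/(y + 2)) dy + ∫(-1/(y**2 + 1)) dy.
Step 4. Evaluate the standard form [assuming y > -2]: now 5*log(y - 3) - 2*log(y + 2) + ∫(5/y) dy + ∫(-1/(y**2 + 1)) dy.
Step 5. Evaluate the standard form: now 5*log(y - 3) - 2*log(y + 2) - atan(y) + ∫(5/y) dy.
Step 6. Evaluate the standard form [assuming y > 0]: now 5*log(y) + 5*log(y - 3) - 2*log(y + 2) - atan(y).
Answer: 5*log(y) + 5*log(y - 3) - 2*log(y + 2) - atan(y).


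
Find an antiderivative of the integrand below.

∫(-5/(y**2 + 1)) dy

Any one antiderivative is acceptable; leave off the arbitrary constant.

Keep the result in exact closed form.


Answer: -5*atan(y).


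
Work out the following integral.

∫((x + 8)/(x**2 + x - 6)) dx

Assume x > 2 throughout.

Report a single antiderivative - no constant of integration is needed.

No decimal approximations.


Answer: 2*log(x - 2) - log(x + 3).


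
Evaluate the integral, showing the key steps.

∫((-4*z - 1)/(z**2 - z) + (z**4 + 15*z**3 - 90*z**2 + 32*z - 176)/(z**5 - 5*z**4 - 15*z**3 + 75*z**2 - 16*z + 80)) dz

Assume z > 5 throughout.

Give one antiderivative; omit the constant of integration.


Step 1. Rewrite: now ∫((-4*z - 1)/(z**2 - z)) dz + ∫((z**4 + 15*z**3 - 90*z**2 + 32*z - 176)/(z**5 - 5*z**4 - 15*z**3 + 75*z**2 - 16*z + 80)) dz.
Step 2. Decompose ∫((-4*z - 1)/(z**2 - z)) dz by partial fractions, (-4*z - 1)/(z**2 - z) = -5/(z - 1) + 1/z: now ∫(1/z) dz + ∫((z**4 + 15*z**3 - 90*z**2 + 32*z - 176)/(z**5 - 5*z**4 - 15*z**3 + 75*z**2 - 16*z + 80)) dz + ∫(-5/(z - 1)) dz.
Step 3. Evaluate the standard form [assuming z > 0]: now log(z) + ∫((z**4 + 15*z**3 - 90*z**2 + 32*z - 176)/(z**5 - 5*z**4 - 15*z**3 + 75*z**2 - 16*z + 80)) dz + ∫(-5/(z - 1)) dz.
Step 4. Evaluate the standard form [assuming z > 1]: now log(z) - 5*log(z - 1) + ∫((z**4 + 15*z**3 - 90*z**2 + 32*z - 176)/(z**5 - 5*z**4 - 15*z**3 + 75*z**2 - 16*z + 80)) dz.
Step 5. Decompose ∫((z**4 + 15*z**3 - 90*z**2 + 32*z - 176)/(z**5 - 5*z**4 - 15*z**3 + 75*z**2 - 16*z + 80)) dz by partial fractions, (z**4 + 15*z**3 - 90*z**2 + 32*z - 176)/(z**5 - 5*z**4 - 15*z**3 + 75*z**2 - 16*z + 80) = -1/(z**2 + 1) - 2/(z + 4) + 2/(z - 4) + 1/(z - 5): now log(z) - 5*log(z - 1) + ∫(1/(z - 5)) dz + ∫(2/(z - 4)) dz + ∫(-2/(z + 4)) dz + ∫(-1/(z**2 + 1)) dz.
Step 6. Evaluate the standard form [assuming z > -4]: now log(z) - 5*log(z - 1) - 2*log(z + 4) + ∫(1/(z - 5)) dz + ∫(2/(z - 4)) dz + ∫(-1/(z**2 + 1)) dz.
Step 7. Evaluate the standard form [assuming z > 5]: now log(z) + log(z - 5) - 5*log(z - 1) - 2*log(z + 4) + ∫(2/(z - 4)) dz + ∫(-1/(z**2 + 1)) dz.
Step 8. Evaluate the standard form [assuming z > 4]: now log(z) + log(z - 5) + 2*log(z - 4) - 5*log(z - 1) - 2*log(z + 4) + ∫(-1/(z**2 + 1)) dz.
Step 9. Evaluate the standard form: now log(z) + log(z - 5) + 2*log(z - 4) - 5*log(z - 1) - 2*log(z + 4) - atan(z).
Answer: log(z) + log(z - 5) + 2*log(z - 4) - 5*log(z - 1) - 2*log(z + 4) - atan(z).


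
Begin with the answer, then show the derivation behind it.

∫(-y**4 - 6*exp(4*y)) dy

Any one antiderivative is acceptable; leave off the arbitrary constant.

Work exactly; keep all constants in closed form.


The answer is -y**5/5 - 3*exp(4*y)/2.
Step 1. Rewrite: now ∫(-y**4) dy + ∫(-6*exp(4*y)) dy.
Step 2. Evaluate the standard form: now -3*exp(4*y)/2 + ∫(-y**4) dy.
Step 3. Evaluate the standard form: now -y**5/5 - 3*exp(4*y)/2.
Answer: -y**5/5 - 3*exp(4*y)/2.


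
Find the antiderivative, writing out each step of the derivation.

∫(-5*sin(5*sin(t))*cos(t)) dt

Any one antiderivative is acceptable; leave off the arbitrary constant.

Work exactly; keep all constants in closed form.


Step 1. Substitute u = sin(t), turning ∫(-5*sin(5*sin(t))*cos(t)) dt into ∫(-5*sin(5*u)) du: now ∫(-5*sin(5*u)) du.
Step 2. Evaluate the standard form: now cos(5*u).
Step 3. Substitute back u = sin(t): now cos(5*sin(t)).
Answer: cos(5*sin(t)).


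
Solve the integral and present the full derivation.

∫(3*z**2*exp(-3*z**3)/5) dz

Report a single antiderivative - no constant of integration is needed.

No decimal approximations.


Step 1. Substitute u = z**3, turning ∫(3*z**2*exp(-3*z**3)/5) dz into ∫(exp(-3*u)/5) du: now ∫(exp(-3*u)/5) du.
Step 2. Evaluate the standard form: now -exp(-3*u)/15.
Step 3. Substitute back u = z**3: now -exp(-3*z**3)/15.
Answer: -exp(-3*z**3)/15.


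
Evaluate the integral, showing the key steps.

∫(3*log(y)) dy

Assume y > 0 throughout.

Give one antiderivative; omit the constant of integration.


Step 1. Integrate ∫(3*log(y)) dy by parts with u = log(y), dv = (3) dy, so v = 3*y [assuming y > 0]: now 3*y*log(y) + ∫(-3) dy.
Step 2. Evaluate the standard form: now 3*y*log(y) - 3*y.
Answer: 3*y*log(y) - 3*y.


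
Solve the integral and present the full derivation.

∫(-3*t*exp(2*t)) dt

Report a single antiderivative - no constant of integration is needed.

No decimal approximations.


Step 1. Integrate ∫(-3*t*exp(2*t)) dt by parts with u = t, dv = (-3*exp(2*t)) dt, so v = -3*exp(2*t)/2: now -3*t*exp(2*t)/2 + ∫(3*exp(2*t)/2) dt.
Step 2. Evaluate the standard form: now -3*t*exp(2*t)/2 + 3*exp(2*t)/4.
Answer: -3*t*exp(2*t)/2 + 3*exp(2*t)/4.


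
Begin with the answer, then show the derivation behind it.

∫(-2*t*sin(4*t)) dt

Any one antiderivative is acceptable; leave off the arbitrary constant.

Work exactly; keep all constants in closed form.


The answer is t*cos(4*t)/2 - sin(4*t)/8.
Step 1. Integrate ∫(-2*t*sin(4*t)) dt by parts with u = t, dv = (-2*sin(4*t)) dt, so v = cos(4*t)/2: now t*cos(4*t)/2 + ∫(-cos(4*t)/2) dt.
Step 2. Evaluate the standard form: now t*cos(4*t)/2 - sin(4*t)/8.
Answer: t*cos(4*t)/2 - sin(4*t)/8.


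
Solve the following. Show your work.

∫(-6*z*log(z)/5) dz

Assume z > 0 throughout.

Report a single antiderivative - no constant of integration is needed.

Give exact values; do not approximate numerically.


Step 1. Integrate ∫(-6*z*log(z)/5) dz by parts with u = log(z), dv = (-6*z/5) dz, so v = -3*z**2/5 [assuming z > 0]: now -3*z**2*log(z)/5 + ∫(3*z/5) dz.
Step 2. Evaluate the standard form: now -3*z**2*log(z)/5 + 3*z**2/10.
Answer: -3*z**2*log(z)/5 + 3*z**2/10.


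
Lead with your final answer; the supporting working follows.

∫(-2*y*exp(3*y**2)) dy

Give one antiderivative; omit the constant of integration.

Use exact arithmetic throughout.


The answer is -exp(3*y**2)/3.
Step 1. Substitute u = y**2, turning ∫(-2*y*exp(3*y**2)) dy into ∫(-exp(3*u)) du: now ∫(-exp(3*u)) du.
Step 2. Evaluate the standard form: now -exp(3*u)/3.
Step 3. Substitute back u = y**2: now -exp(3*y**2)/3.
Answer: -exp(3*y**2)/3.


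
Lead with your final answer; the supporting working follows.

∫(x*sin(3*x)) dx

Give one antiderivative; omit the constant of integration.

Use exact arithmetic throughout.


The answer is -x*cos(3*x)/3 + sin(3*x)/9.
Step 1. Integrate ∫(x*sin(3*x)) dx by parts with u = x, dv = (sin(3*x)) dx, so v = -cos(3*x)/3: now -x*cos(3*x)/3 + ∫(cos(3*x)/3) dx.
Step 2. Evaluate the standard form: now -x*cos(3*x)/3 + sin(3*x)/9.
Answer: -x*cos(3*x)/3 + sin(3*x)/9.


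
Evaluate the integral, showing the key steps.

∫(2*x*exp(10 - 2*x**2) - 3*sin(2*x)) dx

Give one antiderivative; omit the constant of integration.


Step 1. Rewrite: now ∫(2*x*exp(10 - 2*x**2)) dx + ∫(-3*sin(2*x)) dx.
Step 2. Substitute u = x**2 - 5, turning ∫(2*x*exp(10 - 2*x**2)) dx into ∫(exp(-2*u)) du: now ∫(exp(-2*u)) du + ∫(-3*sin(2*x)) dx.
Step 3. Evaluate the standard form: now ∫(-3*sin(2*x)) dx - exp(-2*u)/2.
Step 4. Substitute back u = x**2 - 5: now -exp(10 - 2*x**2)/2 + ∫(-3*sin(2*x)) dx.
Step 5. Evaluate the standard form: now -exp(10 - 2*x**2)/2 + 3*cos(2*x)/2.
Answer: -exp(10 - 2*x**2)/2 + 3*cos(2*x)/2.


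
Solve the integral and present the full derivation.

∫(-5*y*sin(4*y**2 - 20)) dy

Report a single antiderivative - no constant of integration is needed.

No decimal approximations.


Step 1. Substitute u = y**2 - 5, turning ∫(-5*y*sin(4*y**2 - 20)) dy into ∫(-5*sin(4*u)/2) du: now ∫(-5*sin(4*u)/2) du.
Step 2. Evaluate the standard form: now 5*cos(4*u)/8.
Step 3. Substitute back u = y**2 - 5: now 5*cos(4*y**2 - 20)/8.
Answer: 5*cos(4*y**2 - 20)/8.


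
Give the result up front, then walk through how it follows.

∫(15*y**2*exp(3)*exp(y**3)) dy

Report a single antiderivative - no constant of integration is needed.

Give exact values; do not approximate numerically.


The answer is 5*exp(y**3 + 3).
Step 1. Substitute u = y**3 + 3, turning ∫(15*y**2*exp(3)*exp(y**3)) dy into ∫(5*exp(u)) du: now ∫(5*exp(u)) du.
Step 2. Evaluate the standard form: now 5*exp(u).
Step 3. Substitute back u = y**3 + 3: now 5*exp(y**3 + 3).
Answer: 5*exp(y**3 + 3).


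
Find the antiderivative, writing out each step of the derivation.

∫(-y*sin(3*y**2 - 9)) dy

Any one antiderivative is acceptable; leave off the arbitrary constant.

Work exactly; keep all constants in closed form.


Step 1. Substitute u = y**2 - 3, turning ∫(-y*sin(3*y**2 - 9)) dy into ∫(-sin(3*u)/2) du: now ∫(-sin(3*u)/2) du.
Step 2. Evaluate the standard form: now cos(3*u)/6.
Step 3. Substitute back u = y**2 - 3: now cos(3*y**2 - 9)/6.
Answer: cos(3*y**2 - 9)/6.


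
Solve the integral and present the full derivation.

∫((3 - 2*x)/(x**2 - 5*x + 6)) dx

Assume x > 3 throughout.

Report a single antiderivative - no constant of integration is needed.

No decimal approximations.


Step 1. Decompose ∫((3 - 2*x)/(x**2 - 5*x + 6)) dx by partial fractions, (3 - 2*x)/(x**2 - 5*x + 6) = 1/(x - 2) - 3/(x - 3): now ∫(-3/(x - 3)) dx + ∫(1/(x - 2)) dx.
Step 2. Evaluate the standard form [assuming x > 2]: now log(x - 2) + ∫(-3/(x - 3)) dx.
Step 3. Evaluate the standard form [assuming x > 3]: now -3*log(x - 3) + log(x - 2).
Answer: -3*log(x - 3) + log(x - 2).


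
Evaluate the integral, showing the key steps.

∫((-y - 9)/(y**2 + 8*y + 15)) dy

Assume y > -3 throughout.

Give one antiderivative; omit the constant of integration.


Step 1. Decompose ∫((-y - 9)/(y**2 + 8*y + 15)) dy by partial fractions, (-y - 9)/(y**2 + 8*y + 15) = 2/(y + 5) - 3/(y + 3): now ∫(-3/(y + 3)) dy + ∫(2/(y + 5)) dy.
Step 2. Evaluate the standard form [assuming y > -5]: now 2*log(y + 5) + ∫(-3/(y + 3)) dy.
Step 3. Evaluate the standard form [assuming y > -3]: now -3*log(y + 3) + 2*log(y + 5).
Answer: -3*log(y + 3) + 2*log(y + 5).


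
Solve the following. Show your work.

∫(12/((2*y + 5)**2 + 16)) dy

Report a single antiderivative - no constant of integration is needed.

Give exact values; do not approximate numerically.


Step 1. Substitute u = 2*y + 5, turning ∫(12/((2*y + 5)**2 + 16)) dy into ∫(6/(u**2 + 16)) du: now ∫(6/(u**2 + 16)) du.
Step 2. Evaluate the standard form: now 3*atan(u/4)/2.
Step 3. Substitute back u = 2*y + 5: now 3*atan(y/2 + 5/4)/2.
Answer: 3*atan(y/2 + 5/4)/2.


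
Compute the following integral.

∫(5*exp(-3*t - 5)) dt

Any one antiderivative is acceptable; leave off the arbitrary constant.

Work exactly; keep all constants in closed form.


Answer: -5*exp(-3*t - 5)/3.


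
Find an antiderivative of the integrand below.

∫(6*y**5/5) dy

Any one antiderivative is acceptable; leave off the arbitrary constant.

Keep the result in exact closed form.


Answer: y**6/5.


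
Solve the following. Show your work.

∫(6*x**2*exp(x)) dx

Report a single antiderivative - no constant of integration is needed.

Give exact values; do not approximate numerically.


Step 1. Integrate ∫(6*x**2*exp(x)) dx by parts with u = x**2, dv = (6*exp(x)) dx, so v = 6*exp(x): now 6*x**2*exp(x) + ∫(-12*x*exp(x)) dx.
Step 2. Integrate ∫(-12*x*exp(x)) dx by parts with u = x, dv = (-12*exp(x)) dx, so v = -12*exp(x): now 6*x**2*exp(x) - 12*x*exp(x) + ∫(12*exp(x)) dx.
Step 3. Evaluate the standard form: now 6*x**2*exp(x) - 12*x*exp(x) + 12*exp(x).
Answer: 6*x**2*exp(x) - 12*x*exp(x) + 12*exp(x).


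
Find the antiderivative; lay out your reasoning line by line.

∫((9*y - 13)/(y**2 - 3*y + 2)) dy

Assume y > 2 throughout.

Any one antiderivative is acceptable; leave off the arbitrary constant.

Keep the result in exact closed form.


Step 1. Decompose ∫((9*y - 13)/(y**2 - 3*y + 2)) dy by partial fractions, (9*y - 13)/(y**2 - 3*y + 2) = 4/(y - 1) + 5/(y - 2): now ∫(5/(y - 2)) dy + ∫(4/(y - 1)) dy.
Step 2. Evaluate the standard form [assuming y > 2]: now 5*log(y - 2) + ∫(4/(y - 1)) dy.
Step 3. Evaluate the standard form [assuming y > 1]: now 5*log(y - 2) + 4*log(y - 1).
Answer: 5*log(y - 2) + 4*log(y - 1).


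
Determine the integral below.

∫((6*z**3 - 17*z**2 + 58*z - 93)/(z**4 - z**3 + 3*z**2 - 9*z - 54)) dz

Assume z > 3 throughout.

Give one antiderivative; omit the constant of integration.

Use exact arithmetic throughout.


Answer: log(z - 3) + 5*log(z + 2) - 4*atan(z/3)/3.


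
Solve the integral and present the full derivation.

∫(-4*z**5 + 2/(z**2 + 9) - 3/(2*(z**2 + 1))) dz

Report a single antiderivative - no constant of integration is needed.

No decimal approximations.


Step 1. Rewrite: now ∫(-4*z**5) dz + ∫(-3/(2*(z**2 + 1))) dz + ∫(2/(z**2 + 9)) dz.
Step 2. Evaluate the standard form: now -2*z**6/3 + ∫(-3/(2*(z**2 + 1))) dz + ∫(2/(z**2 + 9)) dz.
Step 3. Evaluate the standard form: now -2*z**6/3 + 2*atan(z/3)/3 + ∫(-3/(2*(z**2 + 1))) dz.
Step 4. Evaluate the standard form: now -2*z**6/3 + 2*atan(z/3)/3 - 3*atan(z)/2.
Answer: -2*z**6/3 + 2*atan(z/3)/3 - 3*atan(z)/2.


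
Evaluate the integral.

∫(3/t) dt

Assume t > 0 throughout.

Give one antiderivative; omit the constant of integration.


Answer: 3*log(t).


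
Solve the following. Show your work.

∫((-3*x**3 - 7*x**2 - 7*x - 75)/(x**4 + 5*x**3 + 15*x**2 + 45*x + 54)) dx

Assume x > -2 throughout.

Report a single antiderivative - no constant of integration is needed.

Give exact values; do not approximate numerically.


Step 1. Decompose ∫((-3*x**3 - 7*x**2 - 7*x - 75)/(x**4 + 5*x**3 + 15*x**2 + 45*x + 54)) dx by partial fractions, (-3*x**3 - 7*x**2 - 7*x - 75)/(x**4 + 5*x**3 + 15*x**2 + 45*x + 54) = 4/(x**2 + 9) + 2/(x + 3) - 5/(x + 2): now ∫(-5/(x + 2)) dx + ∫(2/(x + 3)) dx + ∫(4/(x**2 + 9)) dx.
Step 2. Evaluate the standard form [assuming x > -3]: now 2*log(x + 3) + ∫(-5/(x + 2)) dx + ∫(4/(x**2 + 9)) dx.
Step 3. Evaluate the standard form [assuming x > -2]: now -5*log(x + 2) + 2*log(x + 3) + ∫(4/(x**2 + 9)) dx.
Step 4. Evaluate the standard form: now -5*log(x + 2) + 2*log(x + 3) + 4*atan(x/3)/3.
Answer: -5*log(x + 2) + 2*log(x + 3) + 4*atan(x/3)/3.


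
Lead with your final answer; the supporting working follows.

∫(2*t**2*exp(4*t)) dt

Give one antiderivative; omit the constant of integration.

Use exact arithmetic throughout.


The answer is t**2*exp(4*t)/2 - t*exp(4*t)/4 + exp(4*t)/16.
Step 1. Integrate ∫(2*t**2*exp(4*t)) dt by parts with u = t**2, dv = (2*exp(4*t)) dt, so v = exp(4*t)/2: now t**2*exp(4*t)/2 + ∫(-t*exp(4*t)) dt.
Step 2. Integrate ∫(-t*exp(4*t)) dt by parts with u = t, dv = (-exp(4*t)) dt, so v = -exp(4*t)/4: now t**2*exp(4*t)/2 - t*exp(4*t)/4 + ∫(exp(4*t)/4) dt.
Step 3. Evaluate the standard form: now t**2*exp(4*t)/2 - t*exp(4*t)/4 + exp(4*t)/16.
Answer: t**2*exp(4*t)/2 - t*exp(4*t)/4 + exp(4*t)/16.


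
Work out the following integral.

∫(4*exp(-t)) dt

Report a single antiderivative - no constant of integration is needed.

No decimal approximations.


Answer: -4*exp(-t).


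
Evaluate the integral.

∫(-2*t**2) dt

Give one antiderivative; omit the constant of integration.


Answer: -2*t**3/3.


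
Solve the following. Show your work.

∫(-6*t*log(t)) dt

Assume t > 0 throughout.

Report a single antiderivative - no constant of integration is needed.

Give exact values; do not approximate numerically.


Step 1. Integrate ∫(-6*t*log(t)) dt by parts with u = log(t), dv = (-6*t) dt, so v = -3*t**2 [assuming t > 0]: now -3*t**2*log(t) + ∫(3*t) dt.
Step 2. Evaluate the standard form: now -3*t**2*log(t) + 3*t**2/2.
Answer: -3*t**2*log(t) + 3*t**2/2.


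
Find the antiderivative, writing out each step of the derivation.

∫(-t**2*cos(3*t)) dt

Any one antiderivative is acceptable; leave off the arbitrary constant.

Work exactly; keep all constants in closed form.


Step 1. Integrate ∫(-t**2*cos(3*t)) dt by parts with u = t**2, dv = (-cos(3*t)) dt, so v = -sin(3*t)/3: now -t**2*sin(3*t)/3 + ∫(2*t*sin(3*t)/3) dt.
Step 2. Integrate ∫(2*t*sin(3*t)/3) dt by parts with u = t, dv = (2*sin(3*t)/3) dt, so v = -2*cos(3*t)/9: now -t**2*sin(3*t)/3 - 2*t*cos(3*t)/9 + ∫(2*cos(3*t)/9) dt.
Step 3. Evaluate the standard form: now -t**2*sin(3*t)/3 - 2*t*cos(3*t)/9 + 2*sin(3*t)/27.
Answer: -t**2*sin(3*t)/3 - 2*t*cos(3*t)/9 + 2*sin(3*t)/27.


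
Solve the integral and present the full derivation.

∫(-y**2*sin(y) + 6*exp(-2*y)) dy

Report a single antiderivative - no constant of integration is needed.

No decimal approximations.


Step 1. Rewrite: now ∫(-y**2*sin(y)) dy + ∫(6*exp(-2*y)) dy.
Step 2. Integrate ∫(-y**2*sin(y)) dy by parts with u = y**2, dv = (-sin(y)) dy, so v = cos(y): now y**2*cos(y) + ∫(-2*y*cos(y)) dy + ∫(6*exp(-2*y)) dy.
Step 3. Integrate ∫(-2*y*cos(y)) dy by parts with u = y, dv = (-2*cos(y)) dy, so v = -2*sin(y): now y**2*cos(y) - 2*y*sin(y) + ∫(6*exp(-2*y)) dy + ∫(2*sin(y)) dy.
Step 4. Evaluate the standard form: now y**2*cos(y) - 2*y*sin(y) - 2*cos(y) + ∫(6*exp(-2*y)) dy.
Step 5. Evaluate the standard form: now y**2*cos(y) - 2*y*sin(y) - 2*cos(y) - 3*exp(-2*y).
Answer: y**2*cos(y) - 2*y*sin(y) - 2*cos(y) - 3*exp(-2*y).


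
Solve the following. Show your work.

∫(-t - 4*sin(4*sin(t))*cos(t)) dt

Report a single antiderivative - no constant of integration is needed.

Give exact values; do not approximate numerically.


Step 1. Rewrite: now ∫(-t) dt + ∫(-4*sin(4*sin(t))*cos(t)) dt.
Step 2. Evaluate the standard form: now -t**2/2 + ∫(-4*sin(4*sin(t))*cos(t)) dt.
Step 3. Substitute u = sin(t), turning ∫(-4*sin(4*sin(t))*cos(t)) dt into ∫(-4*sin(4*u)) du: now -t**2/2 + ∫(-4*sin(4*u)) du.
Step 4. Evaluate the standard form: now -t**2/2 + cos(4*u).
Step 5. Substitute back u = sin(t): now -t**2/2 + cos(4*sin(t)).
Answer: -t**2/2 + cos(4*sin(t)).


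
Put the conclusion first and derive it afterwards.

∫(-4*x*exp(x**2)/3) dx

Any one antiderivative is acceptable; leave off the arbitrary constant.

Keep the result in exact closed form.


The answer is -2*exp(x**2)/3.
Step 1. Substitute u = x**2, turning ∫(-4*x*exp(x**2)/3) dx into ∫(-2*exp(u)/3) du: now ∫(-2*exp(u)/3) du.
Step 2. Evaluate the standard form: now -2*exp(u)/3.
Step 3. Substitute back u = x**2: now -2*exp(x**2)/3.
Answer: -2*exp(x**2)/3.


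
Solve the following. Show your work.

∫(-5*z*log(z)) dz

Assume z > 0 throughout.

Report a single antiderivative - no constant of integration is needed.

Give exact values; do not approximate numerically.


Step 1. Integrate ∫(-5*z*log(z)) dz by parts with u = log(z), dv = (-5*z) dz, so v = -5*z**2/2 [assuming z > 0]: now -5*z**2*log(z)/2 + ∫(5*z/2) dz.
Step 2. Evaluate the standard form: now -5*z**2*log(z)/2 + 5*z**2/4.
Answer: -5*z**2*log(z)/2 + 5*z**2/4.


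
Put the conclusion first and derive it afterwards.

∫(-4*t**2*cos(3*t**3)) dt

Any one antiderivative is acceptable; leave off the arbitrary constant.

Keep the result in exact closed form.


The answer is -4*sin(3*t**3)/9.
Step 1. Substitute u = t**3, turning ∫(-4*t**2*cos(3*t**3)) dt into ∫(-4*cos(3*u)/3) du: now ∫(-4*cos(3*u)/3) du.
Step 2. Evaluate the standard form: now -4*sin(3*u)/9.
Step 3. Substitute back u = t**3: now -4*sin(3*t**3)/9.
Answer: -4*sin(3*t**3)/9.


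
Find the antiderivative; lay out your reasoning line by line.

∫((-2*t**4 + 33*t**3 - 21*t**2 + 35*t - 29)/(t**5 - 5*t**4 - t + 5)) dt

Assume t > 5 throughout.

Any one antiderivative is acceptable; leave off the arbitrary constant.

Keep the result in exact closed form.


Step 1. Decompose ∫((-2*t**4 + 33*t**3 - 21*t**2 + 35*t - 29)/(t**5 - 5*t**4 - t + 5)) dt by partial fractions, (-2*t**4 + 33*t**3 - 21*t**2 + 35*t - 29)/(t**5 - 5*t**4 - t + 5) = -1/(t**2 + 1) - 5/(t + 1) - 1/(t - 1) + 4/(t - 5): now ∫(4/(t - 5)) dt + ∫(-1/(t - 1)) dt + ∫(-5/(t + 1)) dt + ∫(-1/(t**2 + 1)) dt.
Step 2. Evaluate the standard form [assuming t > 1]: now -log(t - 1) + ∫(4/(t - 5)) dt + ∫(-5/(t + 1)) dt + ∫(-1/(t**2 + 1)) dt.
Step 3. Evaluate the standard form [assuming t > -1]: now -log(t - 1) - 5*log(t + 1) + ∫(4/(t - 5)) dt + ∫(-1/(t**2 + 1)) dt.
Step 4. Evaluate the standard form [assuming t > 5]: now 4*log(t - 5) - log(t - 1) - 5*log(t + 1) + ∫(-1/(t**2 + 1)) dt.
Step 5. Evaluate the standard form: now 4*log(t - 5) - log(t - 1) - 5*log(t + 1) - atan(t).
Answer: 4*log(t - 5) - log(t - 1) - 5*log(t + 1) - atan(t).


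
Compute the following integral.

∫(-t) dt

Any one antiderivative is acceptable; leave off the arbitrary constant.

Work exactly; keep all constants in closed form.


Answer: -t**2/2.


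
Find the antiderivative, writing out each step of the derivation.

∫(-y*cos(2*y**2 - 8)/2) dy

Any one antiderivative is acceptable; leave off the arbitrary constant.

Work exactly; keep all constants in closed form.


Step 1. Substitute u = y**2 - 4, turning ∫(-y*cos(2*y**2 - 8)/2) dy into ∫(-cos(2*u)/4) du: now ∫(-cos(2*u)/4) du.
Step 2. Evaluate the standard form: now -sin(2*u)/8.
Step 3. Substitute back u = y**2 - 4: now -sin(2*y**2 - 8)/8.
Answer: -sin(2*y**2 - 8)/8.


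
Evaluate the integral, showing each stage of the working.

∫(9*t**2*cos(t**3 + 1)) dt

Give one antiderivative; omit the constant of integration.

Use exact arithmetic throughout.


Step 1. Substitute u = t**3 + 1, turning ∫(9*t**2*cos(t**3 + 1)) dt into ∫(3*cos(u)) du: now ∫(3*cos(u)) du.
Step 2. Evaluate the standard form: now 3*sin(u).
Step 3. Substitute back u = t**3 + 1: now 3*sin(t**3 + 1).
Answer: 3*sin(t**3 + 1).


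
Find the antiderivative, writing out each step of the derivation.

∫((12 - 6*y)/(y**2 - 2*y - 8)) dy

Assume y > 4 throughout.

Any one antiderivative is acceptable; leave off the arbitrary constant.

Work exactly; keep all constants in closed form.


Step 1. Decompose ∫((12 - 6*y)/(y**2 - 2*y - 8)) dy by partial fractions, (12 - 6*y)/(y**2 - 2*y - 8) = -4/(y + 2) - 2/(y - 4): now ∫(-2/(y - 4)) dy + ∫(-4/(y + 2)) dy.
Step 2. Evaluate the standard form [assuming y > -2]: now -4*log(y + 2) + ∫(-2/(y - 4)) dy.
Step 3. Evaluate the standard form [assuming y > 4]: now -2*log(y - 4) - 4*log(y + 2).
Answer: -2*log(y - 4) - 4*log(y + 2).


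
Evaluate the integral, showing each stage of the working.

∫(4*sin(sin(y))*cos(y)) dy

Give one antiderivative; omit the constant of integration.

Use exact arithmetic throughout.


Step 1. Substitute u = sin(y), turning ∫(4*sin(sin(y))*cos(y)) dy into ∫(4*sin(u)) du: now ∫(4*sin(u)) du.
Step 2. Evaluate the standard form: now -4*cos(u).
Step 3. Substitute back u = sin(y): now -4*cos(sin(y)).
Answer: -4*cos(sin(y)).


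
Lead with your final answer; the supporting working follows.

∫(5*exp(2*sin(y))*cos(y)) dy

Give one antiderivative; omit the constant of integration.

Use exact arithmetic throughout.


The answer is 5*exp(2*sin(y))/2.
Step 1. Substitute u = sin(y), turning ∫(5*exp(2*sin(y))*cos(y)) dy into ∫(5*exp(2*u)) du: now ∫(5*exp(2*u)) du.
Step 2. Evaluate the standard form: now 5*exp(2*u)/2.
Step 3. Substitute back u = sin(y): now 5*exp(2*sin(y))/2.
Answer: 5*exp(2*sin(y))/2.


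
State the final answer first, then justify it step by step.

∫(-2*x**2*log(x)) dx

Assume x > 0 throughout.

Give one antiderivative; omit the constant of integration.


The answer is -2*x**3*log(x)/3 + 2*x**3/9.
Step 1. Integrate ∫(-2*x**2*log(x)) dx by parts with u = log(x), dv = (-2*x**2) dx, so v = -2*x**3/3 [assuming x > 0]: now -2*x**3*log(x)/3 + ∫(2*x**2/3) dx.
Step 2. Evaluate the standard form: now -2*x**3*log(x)/3 + 2*x**3/9.
Answer: -2*x**3*log(x)/3 + 2*x**3/9.


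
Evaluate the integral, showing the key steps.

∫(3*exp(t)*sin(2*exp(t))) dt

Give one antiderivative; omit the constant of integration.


Step 1. Substitute u = exp(t), turning ∫(3*exp(t)*sin(2*exp(t))) dt into ∫(3*sin(2*u)) du: now ∫(3*sin(2*u)) du.
Step 2. Evaluate the standard form: now -3*cos(2*u)/2.
Step 3. Substitute back u = exp(t): now -3*cos(2*exp(t))/2.
Answer: -3*cos(2*exp(t))/2.


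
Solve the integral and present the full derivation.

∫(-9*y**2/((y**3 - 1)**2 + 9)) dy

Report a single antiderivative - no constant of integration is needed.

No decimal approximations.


Step 1. Substitute u = y**3 - 1, turning ∫(-9*y**2/((y**3 - 1)**2 + 9)) dy into ∫(-3/(u**2 + 9)) du: now ∫(-3/(u**2 + 9)) du.
Step 2. Evaluate the standard form: now -atan(u/3).
Step 3. Substitute back u = y**3 - 1: now -atan(y**3/3 - 1/3).
Answer: -atan(y**3/3 - 1/3).


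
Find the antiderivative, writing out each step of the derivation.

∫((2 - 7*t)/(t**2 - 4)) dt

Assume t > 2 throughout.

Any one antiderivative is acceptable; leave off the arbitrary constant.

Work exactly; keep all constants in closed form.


Step 1. Decompose ∫((2 - 7*t)/(t**2 - 4)) dt by partial fractions, (2 - 7*t)/(t**2 - 4) = -4/(t + 2) - 3/(t - 2): now ∫(-3/(t - 2)) dt + ∫(-4/(t + 2)) dt.
Step 2. Evaluate the standard form [assuming t > -2]: now -4*log(t + 2) + ∫(-3/(t - 2)) dt.
Step 3. Evaluate the standard form [assuming t > 2]: now -3*log(t - 2) - 4*log(t + 2).
Answer: -3*log(t - 2) - 4*log(t + 2).


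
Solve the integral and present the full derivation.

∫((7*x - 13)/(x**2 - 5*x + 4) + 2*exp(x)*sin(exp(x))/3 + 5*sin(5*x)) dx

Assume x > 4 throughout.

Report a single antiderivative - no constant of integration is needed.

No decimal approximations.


Step 1. Rewrite: now ∫((7*x - 13)/(x**2 - 5*x + 4)) dx + ∫(2*exp(x)*sin(exp(x))/3) dx + ∫(5*sin(5*x)) dx.
Step 2. Substitute u = exp(x), turning ∫(2*exp(x)*sin(exp(x))/3) dx into ∫(2*sin(u)/3) du: now ∫((7*x - 13)/(x**2 - 5*x + 4)) dx + ∫(2*sin(u)/3) du + ∫(5*sin(5*x)) dx.
Step 3. Evaluate the standard form: now -2*cos(u)/3 + ∫((7*x - 13)/(x**2 - 5*x + 4)) dx + ∫(5*sin(5*x)) dx.
Step 4. Substitute back u = exp(x): now -2*cos(exp(x))/3 + ∫((7*x - 13)/(x**2 - 5*x + 4)) dx + ∫(5*sin(5*x)) dx.
Step 5. Decompose ∫((7*x - 13)/(x**2 - 5*x + 4)) dx by partial fractions, (7*x - 13)/(x**2 - 5*x + 4) = 2/(x - 1) + 5/(x - 4): now -2*cos(exp(x))/3 + ∫(5/(x - 4)) dx + ∫(2/(x - 1)) dx + ∫(5*sin(5*x)) dx.
Step 6. Evaluate the standard form [assuming x > 4]: now 5*log(x - 4) - 2*cos(exp(x))/3 + ∫(2/(x - 1)) dx + ∫(5*sin(5*x)) dx.
Step 7. Evaluate the standard form [assuming x > 1]: now 5*log(x - 4) + 2*log(x - 1) - 2*cos(exp(x))/3 + ∫(5*sin(5*x)) dx.
Step 8. Evaluate the standard form: now 5*log(x - 4) + 2*log(x - 1) - cos(5*x) - 2*cos(exp(x))/3.
Answer: 5*log(x - 4) + 2*log(x - 1) - cos(5*x) - 2*cos(exp(x))/3.


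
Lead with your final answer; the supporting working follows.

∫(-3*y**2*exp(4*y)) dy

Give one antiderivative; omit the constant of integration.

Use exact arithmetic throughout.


The answer is -3*y**2*exp(4*y)/4 + 3*y*exp(4*y)/8 - 3*exp(4*y)/32.
Step 1. Integrate ∫(-3*y**2*exp(4*y)) dy by parts with u = y**2, dv = (-3*exp(4*y)) dy, so v = -3*exp(4*y)/4: now -3*y**2*exp(4*y)/4 + ∫(3*y*exp(4*y)/2) dy.
Step 2. Integrate ∫(3*y*exp(4*y)/2) dy by parts with u = y, dv = (3*exp(4*y)/2) dy, so v = 3*exp(4*y)/8: now -3*y**2*exp(4*y)/4 + 3*y*exp(4*y)/8 + ∫(-3*exp(4*y)/8) dy.
Step 3. Evaluate the standard form: now -3*y**2*exp(4*y)/4 + 3*y*exp(4*y)/8 - 3*exp(4*y)/32.
Answer: -3*y**2*exp(4*y)/4 + 3*y*exp(4*y)/8 - 3*exp(4*y)/32.


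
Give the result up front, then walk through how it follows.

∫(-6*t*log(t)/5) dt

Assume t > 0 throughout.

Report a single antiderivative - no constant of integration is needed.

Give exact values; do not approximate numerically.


The answer is -3*t**2*log(t)/5 + 3*t**2/10.
Step 1. Integrate ∫(-6*t*log(t)/5) dt by parts with u = log(t), dv = (-6*t/5) dt, so v = -3*t**2/5 [assuming t > 0]: now -3*t**2*log(t)/5 + ∫(3*t/5) dt.
Step 2. Evaluate the standard form: now -3*t**2*log(t)/5 + 3*t**2/10.
Answer: -3*t**2*log(t)/5 + 3*t**2/10.


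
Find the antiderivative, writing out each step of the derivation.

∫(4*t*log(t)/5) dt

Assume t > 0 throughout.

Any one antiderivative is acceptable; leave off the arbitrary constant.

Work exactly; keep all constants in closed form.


Step 1. Integrate ∫(4*t*log(t)/5) dt by parts with u = log(t), dv = (4*t/5) dt, so v = 2*t**2/5 [assuming t > 0]: now 2*t**2*log(t)/5 + ∫(-2*t/5) dt.
Step 2. Evaluate the standard form: now 2*t**2*log(t)/5 - t**2/5.
Answer: 2*t**2*log(t)/5 - t**2/5.


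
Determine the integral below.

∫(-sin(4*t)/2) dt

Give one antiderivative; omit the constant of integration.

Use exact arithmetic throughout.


Answer: cos(4*t)/8.


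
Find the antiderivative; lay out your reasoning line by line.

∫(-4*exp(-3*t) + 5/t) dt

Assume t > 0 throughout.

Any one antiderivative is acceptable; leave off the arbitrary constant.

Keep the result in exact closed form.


Step 1. Rewrite: now ∫(5/t) dt + ∫(-4*exp(-3*t)) dt.
Step 2. Evaluate the standard form: now ∫(5/t) dt + 4*exp(-3*t)/3.
Step 3. Evaluate the standard form [assuming t > 0]: now 5*log(t) + 4*exp(-3*t)/3.
Answer: 5*log(t) + 4*exp(-3*t)/3.


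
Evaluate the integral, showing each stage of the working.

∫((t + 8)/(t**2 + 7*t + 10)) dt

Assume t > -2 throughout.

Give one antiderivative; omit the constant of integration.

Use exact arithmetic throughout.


Step 1. Decompose ∫((t + 8)/(t**2 + 7*t + 10)) dt by partial fractions, (t + 8)/(t**2 + 7*t + 10) = -1/(t + 5) + 2/(t + 2): now ∫(2/(t + 2)) dt + ∫(-1/(t + 5)) dt.
Step 2. Evaluate the standard form [assuming t > -5]: now -log(t + 5) + ∫(2/(t + 2)) dt.
Step 3. Evaluate the standard form [assuming t > -2]: now 2*log(t + 2) - log(t + 5).
Answer: 2*log(t + 2) - log(t + 5).


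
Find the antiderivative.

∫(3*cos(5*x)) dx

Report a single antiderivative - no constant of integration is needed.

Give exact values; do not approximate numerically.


Answer: 3*sin(5*x)/5.


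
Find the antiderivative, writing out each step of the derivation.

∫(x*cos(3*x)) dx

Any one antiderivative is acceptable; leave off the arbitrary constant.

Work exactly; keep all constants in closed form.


Step 1. Integrate ∫(x*cos(3*x)) dx by parts with u = x, dv = (cos(3*x)) dx, so v = sin(3*x)/3: now x*sin(3*x)/3 + ∫(-sin(3*x)/3) dx.
Step 2. Evaluate the standard form: now x*sin(3*x)/3 + cos(3*x)/9.
Answer: x*sin(3*x)/3 + cos(3*x)/9.


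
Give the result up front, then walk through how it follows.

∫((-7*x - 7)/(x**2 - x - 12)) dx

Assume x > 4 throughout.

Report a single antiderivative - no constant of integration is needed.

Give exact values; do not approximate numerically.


The answer is -5*log(x - 4) - 2*log(x + 3).
Step 1. Decompose ∫((-7*x - 7)/(x**2 - x - 12)) dx by partial fractions, (-7*x - 7)/(x**2 - x - 12) = -2/(x + 3) - 5/(x - 4): now ∫(-5/(x - 4)) dx + ∫(-2/(x + 3)) dx.
Step 2. Evaluate the standard form [assuming x > -3]: now -2*log(x + 3) + ∫(-5/(x - 4)) dx.
Step 3. Evaluate the standard form [assuming x > 4]: now -5*log(x - 4) - 2*log(x + 3).
Answer: -5*log(x - 4) - 2*log(x + 3).


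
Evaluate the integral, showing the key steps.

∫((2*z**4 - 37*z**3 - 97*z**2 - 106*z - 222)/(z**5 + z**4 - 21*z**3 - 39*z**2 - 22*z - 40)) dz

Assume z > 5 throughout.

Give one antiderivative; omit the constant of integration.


Step 1. Decompose ∫((2*z**4 - 37*z**3 - 97*z**2 - 106*z - 222)/(z**5 + z**4 - 21*z**3 - 39*z**2 - 22*z - 40)) dz by partial fractions, (2*z**4 - 37*z**3 - 97*z**2 - 106*z - 222)/(z**5 + z**4 - 21*z**3 - 39*z**2 - 22*z - 40) = 3/(z**2 + 1) + 5/(z + 4) + 1/(z + 2) - 4/(z - 5): now ∫(-4/(z - 5)) dz + ∫(1/(z + 2)) dz + ∫(5/(z + 4)) dz + ∫(3/(z**2 + 1)) dz.
Step 2. Evaluate the standard form [assuming z > 5]: now -4*log(z - 5) + ∫(1/(z + 2)) dz + ∫(5/(z + 4)) dz + ∫(3/(z**2 + 1)) dz.
Step 3. Evaluate the standard form [assuming z > -2]: now -4*log(z - 5) + log(z + 2) + ∫(5/(z + 4)) dz + ∫(3/(z**2 + 1)) dz.
Step 4. Evaluate the standard form [assuming z > -4]: now -4*log(z - 5) + log(z + 2) + 5*log(z + 4) + ∫(3/(z**2 + 1)) dz.
Step 5. Evaluate the standard form: now -4*log(z - 5) + log(z + 2) + 5*log(z + 4) + 3*atan(z).
Answer: -4*log(z - 5) + log(z + 2) + 5*log(z + 4) + 3*atan(z).


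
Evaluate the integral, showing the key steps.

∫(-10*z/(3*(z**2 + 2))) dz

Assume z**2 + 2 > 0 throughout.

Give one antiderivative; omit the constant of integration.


Step 1. Substitute u = z**2 + 2, turning ∫(-10*z/(3*(z**2 + 2))) dz into ∫(-5/(3*u)) du: now ∫(-5/(3*u)) du.
Step 2. Evaluate the standard form [assuming u > 0]: now -5*log(u)/3.
Step 3. Substitute back u = z**2 + 2: now -5*log(z**2 + 2)/3.
Answer: -5*log(z**2 + 2)/3.


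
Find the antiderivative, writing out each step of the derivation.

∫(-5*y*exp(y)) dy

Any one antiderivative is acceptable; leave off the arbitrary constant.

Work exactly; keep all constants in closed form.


Step 1. Integrate ∫(-5*y*exp(y)) dy by parts with u = y, dv = (-5*exp(y)) dy, so v = -5*exp(y): now -5*y*exp(y) + ∫(5*exp(y)) dy.
Step 2. Evaluate the standard form: now -5*y*exp(y) + 5*exp(y).
Answer: -5*y*exp(y) + 5*exp(y).


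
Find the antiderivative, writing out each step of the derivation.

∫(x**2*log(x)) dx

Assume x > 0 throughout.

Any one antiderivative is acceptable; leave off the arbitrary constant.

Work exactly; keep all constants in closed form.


Step 1. Integrate ∫(x**2*log(x)) dx by parts with u = log(x), dv = (x**2) dx, so v = x**3/3 [assuming x > 0]: now x**3*log(x)/3 + ∫(-x**2/3) dx.
Step 2. Evaluate the standard form: now x**3*log(x)/3 - x**3/9.
Answer: x**3*log(x)/3 - x**3/9.
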